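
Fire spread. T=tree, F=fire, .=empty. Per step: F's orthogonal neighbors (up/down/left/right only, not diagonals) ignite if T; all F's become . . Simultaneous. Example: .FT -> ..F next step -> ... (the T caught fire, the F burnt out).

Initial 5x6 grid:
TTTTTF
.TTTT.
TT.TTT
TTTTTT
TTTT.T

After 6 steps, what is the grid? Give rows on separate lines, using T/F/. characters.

Step 1: 1 trees catch fire, 1 burn out
  TTTTF.
  .TTTT.
  TT.TTT
  TTTTTT
  TTTT.T
Step 2: 2 trees catch fire, 1 burn out
  TTTF..
  .TTTF.
  TT.TTT
  TTTTTT
  TTTT.T
Step 3: 3 trees catch fire, 2 burn out
  TTF...
  .TTF..
  TT.TFT
  TTTTTT
  TTTT.T
Step 4: 5 trees catch fire, 3 burn out
  TF....
  .TF...
  TT.F.F
  TTTTFT
  TTTT.T
Step 5: 4 trees catch fire, 5 burn out
  F.....
  .F....
  TT....
  TTTF.F
  TTTT.T
Step 6: 4 trees catch fire, 4 burn out
  ......
  ......
  TF....
  TTF...
  TTTF.F

......
......
TF....
TTF...
TTTF.F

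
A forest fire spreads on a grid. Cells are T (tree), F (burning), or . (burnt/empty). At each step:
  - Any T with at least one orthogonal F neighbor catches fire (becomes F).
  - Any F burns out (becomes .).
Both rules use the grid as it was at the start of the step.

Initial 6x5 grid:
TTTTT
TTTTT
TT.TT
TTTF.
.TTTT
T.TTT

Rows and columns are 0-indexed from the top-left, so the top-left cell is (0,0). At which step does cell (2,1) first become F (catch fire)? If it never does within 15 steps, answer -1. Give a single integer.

Step 1: cell (2,1)='T' (+3 fires, +1 burnt)
Step 2: cell (2,1)='T' (+6 fires, +3 burnt)
Step 3: cell (2,1)='F' (+8 fires, +6 burnt)
  -> target ignites at step 3
Step 4: cell (2,1)='.' (+4 fires, +8 burnt)
Step 5: cell (2,1)='.' (+2 fires, +4 burnt)
Step 6: cell (2,1)='.' (+1 fires, +2 burnt)
Step 7: cell (2,1)='.' (+0 fires, +1 burnt)
  fire out at step 7

3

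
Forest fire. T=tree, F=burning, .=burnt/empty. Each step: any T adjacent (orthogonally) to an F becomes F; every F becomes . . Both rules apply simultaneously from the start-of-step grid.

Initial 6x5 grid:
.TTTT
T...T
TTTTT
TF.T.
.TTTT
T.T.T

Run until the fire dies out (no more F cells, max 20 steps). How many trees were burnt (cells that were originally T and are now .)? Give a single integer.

Step 1: +3 fires, +1 burnt (F count now 3)
Step 2: +3 fires, +3 burnt (F count now 3)
Step 3: +4 fires, +3 burnt (F count now 4)
Step 4: +3 fires, +4 burnt (F count now 3)
Step 5: +2 fires, +3 burnt (F count now 2)
Step 6: +1 fires, +2 burnt (F count now 1)
Step 7: +1 fires, +1 burnt (F count now 1)
Step 8: +1 fires, +1 burnt (F count now 1)
Step 9: +1 fires, +1 burnt (F count now 1)
Step 10: +0 fires, +1 burnt (F count now 0)
Fire out after step 10
Initially T: 20, now '.': 29
Total burnt (originally-T cells now '.'): 19

Answer: 19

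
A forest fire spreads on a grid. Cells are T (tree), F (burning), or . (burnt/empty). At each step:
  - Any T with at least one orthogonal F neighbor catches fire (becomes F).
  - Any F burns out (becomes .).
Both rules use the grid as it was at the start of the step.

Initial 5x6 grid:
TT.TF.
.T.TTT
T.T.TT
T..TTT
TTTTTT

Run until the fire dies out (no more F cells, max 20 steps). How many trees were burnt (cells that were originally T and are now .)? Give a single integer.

Answer: 17

Derivation:
Step 1: +2 fires, +1 burnt (F count now 2)
Step 2: +3 fires, +2 burnt (F count now 3)
Step 3: +2 fires, +3 burnt (F count now 2)
Step 4: +3 fires, +2 burnt (F count now 3)
Step 5: +2 fires, +3 burnt (F count now 2)
Step 6: +1 fires, +2 burnt (F count now 1)
Step 7: +1 fires, +1 burnt (F count now 1)
Step 8: +1 fires, +1 burnt (F count now 1)
Step 9: +1 fires, +1 burnt (F count now 1)
Step 10: +1 fires, +1 burnt (F count now 1)
Step 11: +0 fires, +1 burnt (F count now 0)
Fire out after step 11
Initially T: 21, now '.': 26
Total burnt (originally-T cells now '.'): 17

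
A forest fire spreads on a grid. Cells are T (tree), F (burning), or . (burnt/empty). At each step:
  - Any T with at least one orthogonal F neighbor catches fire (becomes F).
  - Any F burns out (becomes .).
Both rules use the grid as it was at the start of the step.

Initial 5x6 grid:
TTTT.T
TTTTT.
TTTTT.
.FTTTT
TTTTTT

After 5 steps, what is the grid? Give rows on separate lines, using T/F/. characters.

Step 1: 3 trees catch fire, 1 burn out
  TTTT.T
  TTTTT.
  TFTTT.
  ..FTTT
  TFTTTT
Step 2: 6 trees catch fire, 3 burn out
  TTTT.T
  TFTTT.
  F.FTT.
  ...FTT
  F.FTTT
Step 3: 6 trees catch fire, 6 burn out
  TFTT.T
  F.FTT.
  ...FT.
  ....FT
  ...FTT
Step 4: 6 trees catch fire, 6 burn out
  F.FT.T
  ...FT.
  ....F.
  .....F
  ....FT
Step 5: 3 trees catch fire, 6 burn out
  ...F.T
  ....F.
  ......
  ......
  .....F

...F.T
....F.
......
......
.....F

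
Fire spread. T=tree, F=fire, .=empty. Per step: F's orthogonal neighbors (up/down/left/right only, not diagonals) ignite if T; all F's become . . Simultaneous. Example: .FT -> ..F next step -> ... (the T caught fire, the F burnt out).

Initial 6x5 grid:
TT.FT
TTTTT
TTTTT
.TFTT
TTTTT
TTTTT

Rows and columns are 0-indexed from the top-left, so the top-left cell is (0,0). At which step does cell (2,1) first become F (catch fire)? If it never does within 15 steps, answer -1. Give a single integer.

Step 1: cell (2,1)='T' (+6 fires, +2 burnt)
Step 2: cell (2,1)='F' (+8 fires, +6 burnt)
  -> target ignites at step 2
Step 3: cell (2,1)='.' (+7 fires, +8 burnt)
Step 4: cell (2,1)='.' (+4 fires, +7 burnt)
Step 5: cell (2,1)='.' (+1 fires, +4 burnt)
Step 6: cell (2,1)='.' (+0 fires, +1 burnt)
  fire out at step 6

2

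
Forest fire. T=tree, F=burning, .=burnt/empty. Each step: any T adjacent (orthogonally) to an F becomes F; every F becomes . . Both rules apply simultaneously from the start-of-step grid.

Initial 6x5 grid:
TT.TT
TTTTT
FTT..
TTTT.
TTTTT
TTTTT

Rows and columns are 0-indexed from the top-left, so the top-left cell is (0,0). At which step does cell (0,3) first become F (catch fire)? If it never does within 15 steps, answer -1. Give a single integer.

Step 1: cell (0,3)='T' (+3 fires, +1 burnt)
Step 2: cell (0,3)='T' (+5 fires, +3 burnt)
Step 3: cell (0,3)='T' (+5 fires, +5 burnt)
Step 4: cell (0,3)='T' (+4 fires, +5 burnt)
Step 5: cell (0,3)='F' (+4 fires, +4 burnt)
  -> target ignites at step 5
Step 6: cell (0,3)='.' (+3 fires, +4 burnt)
Step 7: cell (0,3)='.' (+1 fires, +3 burnt)
Step 8: cell (0,3)='.' (+0 fires, +1 burnt)
  fire out at step 8

5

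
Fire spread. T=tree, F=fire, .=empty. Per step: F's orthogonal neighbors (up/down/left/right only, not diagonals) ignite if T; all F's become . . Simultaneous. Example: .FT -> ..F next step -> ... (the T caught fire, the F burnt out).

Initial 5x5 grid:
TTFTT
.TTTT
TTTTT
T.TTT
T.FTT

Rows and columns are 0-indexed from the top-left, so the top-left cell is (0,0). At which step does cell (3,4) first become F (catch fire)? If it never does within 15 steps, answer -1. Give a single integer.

Step 1: cell (3,4)='T' (+5 fires, +2 burnt)
Step 2: cell (3,4)='T' (+7 fires, +5 burnt)
Step 3: cell (3,4)='F' (+4 fires, +7 burnt)
  -> target ignites at step 3
Step 4: cell (3,4)='.' (+2 fires, +4 burnt)
Step 5: cell (3,4)='.' (+1 fires, +2 burnt)
Step 6: cell (3,4)='.' (+1 fires, +1 burnt)
Step 7: cell (3,4)='.' (+0 fires, +1 burnt)
  fire out at step 7

3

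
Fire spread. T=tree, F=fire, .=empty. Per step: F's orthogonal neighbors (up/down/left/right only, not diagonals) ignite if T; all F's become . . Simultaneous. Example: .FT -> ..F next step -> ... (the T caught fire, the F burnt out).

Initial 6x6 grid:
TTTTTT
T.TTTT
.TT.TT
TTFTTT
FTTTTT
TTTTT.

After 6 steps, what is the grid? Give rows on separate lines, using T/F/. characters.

Step 1: 7 trees catch fire, 2 burn out
  TTTTTT
  T.TTTT
  .TF.TT
  FF.FTT
  .FFTTT
  FTTTT.
Step 2: 6 trees catch fire, 7 burn out
  TTTTTT
  T.FTTT
  .F..TT
  ....FT
  ...FTT
  .FFTT.
Step 3: 6 trees catch fire, 6 burn out
  TTFTTT
  T..FTT
  ....FT
  .....F
  ....FT
  ...FT.
Step 4: 6 trees catch fire, 6 burn out
  TF.FTT
  T...FT
  .....F
  ......
  .....F
  ....F.
Step 5: 3 trees catch fire, 6 burn out
  F...FT
  T....F
  ......
  ......
  ......
  ......
Step 6: 2 trees catch fire, 3 burn out
  .....F
  F.....
  ......
  ......
  ......
  ......

.....F
F.....
......
......
......
......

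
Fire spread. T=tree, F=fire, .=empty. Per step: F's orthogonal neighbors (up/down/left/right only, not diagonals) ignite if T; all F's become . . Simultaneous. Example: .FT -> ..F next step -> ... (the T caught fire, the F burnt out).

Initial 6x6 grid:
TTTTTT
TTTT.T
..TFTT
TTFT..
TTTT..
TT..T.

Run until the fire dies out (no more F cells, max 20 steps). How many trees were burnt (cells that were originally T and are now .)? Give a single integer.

Step 1: +6 fires, +2 burnt (F count now 6)
Step 2: +6 fires, +6 burnt (F count now 6)
Step 3: +6 fires, +6 burnt (F count now 6)
Step 4: +4 fires, +6 burnt (F count now 4)
Step 5: +1 fires, +4 burnt (F count now 1)
Step 6: +0 fires, +1 burnt (F count now 0)
Fire out after step 6
Initially T: 24, now '.': 35
Total burnt (originally-T cells now '.'): 23

Answer: 23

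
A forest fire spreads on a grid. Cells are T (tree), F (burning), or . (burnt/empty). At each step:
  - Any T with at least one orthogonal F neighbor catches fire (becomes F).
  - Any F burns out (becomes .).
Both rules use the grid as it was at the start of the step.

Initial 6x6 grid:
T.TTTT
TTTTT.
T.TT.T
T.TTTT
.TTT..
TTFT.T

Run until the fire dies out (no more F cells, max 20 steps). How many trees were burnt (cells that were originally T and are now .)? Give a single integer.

Step 1: +3 fires, +1 burnt (F count now 3)
Step 2: +4 fires, +3 burnt (F count now 4)
Step 3: +2 fires, +4 burnt (F count now 2)
Step 4: +3 fires, +2 burnt (F count now 3)
Step 5: +4 fires, +3 burnt (F count now 4)
Step 6: +4 fires, +4 burnt (F count now 4)
Step 7: +3 fires, +4 burnt (F count now 3)
Step 8: +2 fires, +3 burnt (F count now 2)
Step 9: +0 fires, +2 burnt (F count now 0)
Fire out after step 9
Initially T: 26, now '.': 35
Total burnt (originally-T cells now '.'): 25

Answer: 25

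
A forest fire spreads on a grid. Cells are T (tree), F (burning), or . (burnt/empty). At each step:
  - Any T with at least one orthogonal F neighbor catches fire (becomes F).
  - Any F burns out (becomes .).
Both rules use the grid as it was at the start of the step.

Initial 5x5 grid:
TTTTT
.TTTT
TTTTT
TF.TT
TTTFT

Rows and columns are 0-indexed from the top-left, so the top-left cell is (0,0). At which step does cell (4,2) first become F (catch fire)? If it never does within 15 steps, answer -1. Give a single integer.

Step 1: cell (4,2)='F' (+6 fires, +2 burnt)
  -> target ignites at step 1
Step 2: cell (4,2)='.' (+6 fires, +6 burnt)
Step 3: cell (4,2)='.' (+4 fires, +6 burnt)
Step 4: cell (4,2)='.' (+4 fires, +4 burnt)
Step 5: cell (4,2)='.' (+1 fires, +4 burnt)
Step 6: cell (4,2)='.' (+0 fires, +1 burnt)
  fire out at step 6

1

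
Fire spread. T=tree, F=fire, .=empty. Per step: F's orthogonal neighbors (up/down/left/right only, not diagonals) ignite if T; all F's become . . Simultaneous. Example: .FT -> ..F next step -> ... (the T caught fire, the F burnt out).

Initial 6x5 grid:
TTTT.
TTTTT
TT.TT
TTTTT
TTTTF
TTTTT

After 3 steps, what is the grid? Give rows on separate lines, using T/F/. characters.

Step 1: 3 trees catch fire, 1 burn out
  TTTT.
  TTTTT
  TT.TT
  TTTTF
  TTTF.
  TTTTF
Step 2: 4 trees catch fire, 3 burn out
  TTTT.
  TTTTT
  TT.TF
  TTTF.
  TTF..
  TTTF.
Step 3: 5 trees catch fire, 4 burn out
  TTTT.
  TTTTF
  TT.F.
  TTF..
  TF...
  TTF..

TTTT.
TTTTF
TT.F.
TTF..
TF...
TTF..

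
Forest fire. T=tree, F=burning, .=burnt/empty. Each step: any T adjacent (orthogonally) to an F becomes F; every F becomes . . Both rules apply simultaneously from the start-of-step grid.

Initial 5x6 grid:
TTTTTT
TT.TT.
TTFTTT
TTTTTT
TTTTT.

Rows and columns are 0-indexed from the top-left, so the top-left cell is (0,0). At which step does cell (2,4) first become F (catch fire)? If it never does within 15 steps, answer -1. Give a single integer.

Step 1: cell (2,4)='T' (+3 fires, +1 burnt)
Step 2: cell (2,4)='F' (+7 fires, +3 burnt)
  -> target ignites at step 2
Step 3: cell (2,4)='.' (+9 fires, +7 burnt)
Step 4: cell (2,4)='.' (+6 fires, +9 burnt)
Step 5: cell (2,4)='.' (+1 fires, +6 burnt)
Step 6: cell (2,4)='.' (+0 fires, +1 burnt)
  fire out at step 6

2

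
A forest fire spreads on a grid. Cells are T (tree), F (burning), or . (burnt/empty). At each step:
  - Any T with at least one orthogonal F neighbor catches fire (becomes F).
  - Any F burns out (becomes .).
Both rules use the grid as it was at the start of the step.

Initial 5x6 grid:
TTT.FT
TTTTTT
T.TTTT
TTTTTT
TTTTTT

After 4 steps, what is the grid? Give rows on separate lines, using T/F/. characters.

Step 1: 2 trees catch fire, 1 burn out
  TTT..F
  TTTTFT
  T.TTTT
  TTTTTT
  TTTTTT
Step 2: 3 trees catch fire, 2 burn out
  TTT...
  TTTF.F
  T.TTFT
  TTTTTT
  TTTTTT
Step 3: 4 trees catch fire, 3 burn out
  TTT...
  TTF...
  T.TF.F
  TTTTFT
  TTTTTT
Step 4: 6 trees catch fire, 4 burn out
  TTF...
  TF....
  T.F...
  TTTF.F
  TTTTFT

TTF...
TF....
T.F...
TTTF.F
TTTTFT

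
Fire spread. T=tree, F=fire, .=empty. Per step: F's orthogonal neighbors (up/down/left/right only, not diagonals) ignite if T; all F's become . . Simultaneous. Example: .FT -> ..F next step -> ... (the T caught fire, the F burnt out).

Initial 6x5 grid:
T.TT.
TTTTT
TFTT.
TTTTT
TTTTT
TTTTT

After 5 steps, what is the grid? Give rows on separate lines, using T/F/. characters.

Step 1: 4 trees catch fire, 1 burn out
  T.TT.
  TFTTT
  F.FT.
  TFTTT
  TTTTT
  TTTTT
Step 2: 6 trees catch fire, 4 burn out
  T.TT.
  F.FTT
  ...F.
  F.FTT
  TFTTT
  TTTTT
Step 3: 7 trees catch fire, 6 burn out
  F.FT.
  ...FT
  .....
  ...FT
  F.FTT
  TFTTT
Step 4: 6 trees catch fire, 7 burn out
  ...F.
  ....F
  .....
  ....F
  ...FT
  F.FTT
Step 5: 2 trees catch fire, 6 burn out
  .....
  .....
  .....
  .....
  ....F
  ...FT

.....
.....
.....
.....
....F
...FT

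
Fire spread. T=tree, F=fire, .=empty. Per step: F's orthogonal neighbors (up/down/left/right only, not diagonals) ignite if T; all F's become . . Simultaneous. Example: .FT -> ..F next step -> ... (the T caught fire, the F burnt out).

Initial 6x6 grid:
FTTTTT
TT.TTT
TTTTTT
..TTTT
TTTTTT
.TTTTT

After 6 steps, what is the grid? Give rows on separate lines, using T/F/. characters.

Step 1: 2 trees catch fire, 1 burn out
  .FTTTT
  FT.TTT
  TTTTTT
  ..TTTT
  TTTTTT
  .TTTTT
Step 2: 3 trees catch fire, 2 burn out
  ..FTTT
  .F.TTT
  FTTTTT
  ..TTTT
  TTTTTT
  .TTTTT
Step 3: 2 trees catch fire, 3 burn out
  ...FTT
  ...TTT
  .FTTTT
  ..TTTT
  TTTTTT
  .TTTTT
Step 4: 3 trees catch fire, 2 burn out
  ....FT
  ...FTT
  ..FTTT
  ..TTTT
  TTTTTT
  .TTTTT
Step 5: 4 trees catch fire, 3 burn out
  .....F
  ....FT
  ...FTT
  ..FTTT
  TTTTTT
  .TTTTT
Step 6: 4 trees catch fire, 4 burn out
  ......
  .....F
  ....FT
  ...FTT
  TTFTTT
  .TTTTT

......
.....F
....FT
...FTT
TTFTTT
.TTTTT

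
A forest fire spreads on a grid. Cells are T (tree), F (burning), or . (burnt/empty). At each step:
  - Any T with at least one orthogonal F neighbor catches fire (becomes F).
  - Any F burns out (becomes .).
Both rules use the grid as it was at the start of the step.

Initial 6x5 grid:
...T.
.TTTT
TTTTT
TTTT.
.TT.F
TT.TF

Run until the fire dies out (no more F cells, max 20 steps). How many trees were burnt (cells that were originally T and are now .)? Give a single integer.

Step 1: +1 fires, +2 burnt (F count now 1)
Step 2: +0 fires, +1 burnt (F count now 0)
Fire out after step 2
Initially T: 19, now '.': 12
Total burnt (originally-T cells now '.'): 1

Answer: 1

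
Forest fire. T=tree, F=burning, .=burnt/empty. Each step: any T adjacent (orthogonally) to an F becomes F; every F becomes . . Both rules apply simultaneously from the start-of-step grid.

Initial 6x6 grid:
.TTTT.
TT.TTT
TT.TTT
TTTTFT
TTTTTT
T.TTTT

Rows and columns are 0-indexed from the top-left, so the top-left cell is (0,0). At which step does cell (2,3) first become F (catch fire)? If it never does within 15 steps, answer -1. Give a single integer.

Step 1: cell (2,3)='T' (+4 fires, +1 burnt)
Step 2: cell (2,3)='F' (+7 fires, +4 burnt)
  -> target ignites at step 2
Step 3: cell (2,3)='.' (+7 fires, +7 burnt)
Step 4: cell (2,3)='.' (+5 fires, +7 burnt)
Step 5: cell (2,3)='.' (+4 fires, +5 burnt)
Step 6: cell (2,3)='.' (+3 fires, +4 burnt)
Step 7: cell (2,3)='.' (+0 fires, +3 burnt)
  fire out at step 7

2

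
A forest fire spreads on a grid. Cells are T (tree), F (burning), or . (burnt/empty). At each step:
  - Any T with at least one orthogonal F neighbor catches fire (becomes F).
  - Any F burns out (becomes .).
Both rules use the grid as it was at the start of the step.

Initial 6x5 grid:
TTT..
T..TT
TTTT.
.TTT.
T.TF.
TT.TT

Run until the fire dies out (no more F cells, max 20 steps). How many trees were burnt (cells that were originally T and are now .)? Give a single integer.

Step 1: +3 fires, +1 burnt (F count now 3)
Step 2: +3 fires, +3 burnt (F count now 3)
Step 3: +3 fires, +3 burnt (F count now 3)
Step 4: +2 fires, +3 burnt (F count now 2)
Step 5: +1 fires, +2 burnt (F count now 1)
Step 6: +1 fires, +1 burnt (F count now 1)
Step 7: +1 fires, +1 burnt (F count now 1)
Step 8: +1 fires, +1 burnt (F count now 1)
Step 9: +1 fires, +1 burnt (F count now 1)
Step 10: +0 fires, +1 burnt (F count now 0)
Fire out after step 10
Initially T: 19, now '.': 27
Total burnt (originally-T cells now '.'): 16

Answer: 16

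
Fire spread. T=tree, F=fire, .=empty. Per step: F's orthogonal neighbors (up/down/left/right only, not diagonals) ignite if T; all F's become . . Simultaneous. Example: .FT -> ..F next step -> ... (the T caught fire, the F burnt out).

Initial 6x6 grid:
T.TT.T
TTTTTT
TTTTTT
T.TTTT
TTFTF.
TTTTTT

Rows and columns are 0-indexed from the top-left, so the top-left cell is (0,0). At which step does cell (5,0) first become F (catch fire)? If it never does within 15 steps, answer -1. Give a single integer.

Step 1: cell (5,0)='T' (+6 fires, +2 burnt)
Step 2: cell (5,0)='T' (+8 fires, +6 burnt)
Step 3: cell (5,0)='F' (+7 fires, +8 burnt)
  -> target ignites at step 3
Step 4: cell (5,0)='.' (+5 fires, +7 burnt)
Step 5: cell (5,0)='.' (+3 fires, +5 burnt)
Step 6: cell (5,0)='.' (+1 fires, +3 burnt)
Step 7: cell (5,0)='.' (+0 fires, +1 burnt)
  fire out at step 7

3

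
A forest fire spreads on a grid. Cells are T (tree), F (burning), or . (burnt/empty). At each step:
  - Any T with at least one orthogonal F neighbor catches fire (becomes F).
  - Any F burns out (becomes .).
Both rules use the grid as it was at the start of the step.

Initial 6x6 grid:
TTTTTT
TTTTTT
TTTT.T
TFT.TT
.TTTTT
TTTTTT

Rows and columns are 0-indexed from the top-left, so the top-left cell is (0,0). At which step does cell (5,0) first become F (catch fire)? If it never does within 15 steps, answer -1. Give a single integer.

Step 1: cell (5,0)='T' (+4 fires, +1 burnt)
Step 2: cell (5,0)='T' (+5 fires, +4 burnt)
Step 3: cell (5,0)='F' (+7 fires, +5 burnt)
  -> target ignites at step 3
Step 4: cell (5,0)='.' (+5 fires, +7 burnt)
Step 5: cell (5,0)='.' (+5 fires, +5 burnt)
Step 6: cell (5,0)='.' (+4 fires, +5 burnt)
Step 7: cell (5,0)='.' (+2 fires, +4 burnt)
Step 8: cell (5,0)='.' (+0 fires, +2 burnt)
  fire out at step 8

3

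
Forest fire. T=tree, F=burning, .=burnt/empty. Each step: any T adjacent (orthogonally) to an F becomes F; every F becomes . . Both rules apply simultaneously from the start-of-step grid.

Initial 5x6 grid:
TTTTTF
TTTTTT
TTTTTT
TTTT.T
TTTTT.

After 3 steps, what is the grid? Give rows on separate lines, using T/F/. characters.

Step 1: 2 trees catch fire, 1 burn out
  TTTTF.
  TTTTTF
  TTTTTT
  TTTT.T
  TTTTT.
Step 2: 3 trees catch fire, 2 burn out
  TTTF..
  TTTTF.
  TTTTTF
  TTTT.T
  TTTTT.
Step 3: 4 trees catch fire, 3 burn out
  TTF...
  TTTF..
  TTTTF.
  TTTT.F
  TTTTT.

TTF...
TTTF..
TTTTF.
TTTT.F
TTTTT.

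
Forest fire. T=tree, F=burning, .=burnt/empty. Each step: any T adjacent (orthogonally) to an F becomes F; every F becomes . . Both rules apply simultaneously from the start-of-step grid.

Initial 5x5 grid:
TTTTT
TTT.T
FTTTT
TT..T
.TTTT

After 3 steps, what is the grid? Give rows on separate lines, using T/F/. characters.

Step 1: 3 trees catch fire, 1 burn out
  TTTTT
  FTT.T
  .FTTT
  FT..T
  .TTTT
Step 2: 4 trees catch fire, 3 burn out
  FTTTT
  .FT.T
  ..FTT
  .F..T
  .TTTT
Step 3: 4 trees catch fire, 4 burn out
  .FTTT
  ..F.T
  ...FT
  ....T
  .FTTT

.FTTT
..F.T
...FT
....T
.FTTT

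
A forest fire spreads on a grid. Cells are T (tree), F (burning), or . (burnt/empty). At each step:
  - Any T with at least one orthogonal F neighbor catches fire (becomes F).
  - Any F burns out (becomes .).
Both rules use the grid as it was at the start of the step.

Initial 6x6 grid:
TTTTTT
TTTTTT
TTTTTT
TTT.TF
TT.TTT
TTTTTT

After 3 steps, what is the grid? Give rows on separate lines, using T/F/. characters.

Step 1: 3 trees catch fire, 1 burn out
  TTTTTT
  TTTTTT
  TTTTTF
  TTT.F.
  TT.TTF
  TTTTTT
Step 2: 4 trees catch fire, 3 burn out
  TTTTTT
  TTTTTF
  TTTTF.
  TTT...
  TT.TF.
  TTTTTF
Step 3: 5 trees catch fire, 4 burn out
  TTTTTF
  TTTTF.
  TTTF..
  TTT...
  TT.F..
  TTTTF.

TTTTTF
TTTTF.
TTTF..
TTT...
TT.F..
TTTTF.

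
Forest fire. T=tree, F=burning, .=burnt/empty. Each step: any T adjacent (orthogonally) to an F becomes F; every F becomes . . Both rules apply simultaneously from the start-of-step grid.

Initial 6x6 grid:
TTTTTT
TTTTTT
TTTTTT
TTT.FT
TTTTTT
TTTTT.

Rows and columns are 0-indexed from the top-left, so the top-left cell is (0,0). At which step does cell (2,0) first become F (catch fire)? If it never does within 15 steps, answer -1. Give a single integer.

Step 1: cell (2,0)='T' (+3 fires, +1 burnt)
Step 2: cell (2,0)='T' (+6 fires, +3 burnt)
Step 3: cell (2,0)='T' (+6 fires, +6 burnt)
Step 4: cell (2,0)='T' (+7 fires, +6 burnt)
Step 5: cell (2,0)='F' (+6 fires, +7 burnt)
  -> target ignites at step 5
Step 6: cell (2,0)='.' (+4 fires, +6 burnt)
Step 7: cell (2,0)='.' (+1 fires, +4 burnt)
Step 8: cell (2,0)='.' (+0 fires, +1 burnt)
  fire out at step 8

5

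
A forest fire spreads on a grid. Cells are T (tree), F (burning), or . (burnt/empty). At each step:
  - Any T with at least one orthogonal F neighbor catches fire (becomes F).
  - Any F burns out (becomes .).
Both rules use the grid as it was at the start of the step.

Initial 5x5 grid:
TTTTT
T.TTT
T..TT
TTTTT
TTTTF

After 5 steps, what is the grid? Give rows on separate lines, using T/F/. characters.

Step 1: 2 trees catch fire, 1 burn out
  TTTTT
  T.TTT
  T..TT
  TTTTF
  TTTF.
Step 2: 3 trees catch fire, 2 burn out
  TTTTT
  T.TTT
  T..TF
  TTTF.
  TTF..
Step 3: 4 trees catch fire, 3 burn out
  TTTTT
  T.TTF
  T..F.
  TTF..
  TF...
Step 4: 4 trees catch fire, 4 burn out
  TTTTF
  T.TF.
  T....
  TF...
  F....
Step 5: 3 trees catch fire, 4 burn out
  TTTF.
  T.F..
  T....
  F....
  .....

TTTF.
T.F..
T....
F....
.....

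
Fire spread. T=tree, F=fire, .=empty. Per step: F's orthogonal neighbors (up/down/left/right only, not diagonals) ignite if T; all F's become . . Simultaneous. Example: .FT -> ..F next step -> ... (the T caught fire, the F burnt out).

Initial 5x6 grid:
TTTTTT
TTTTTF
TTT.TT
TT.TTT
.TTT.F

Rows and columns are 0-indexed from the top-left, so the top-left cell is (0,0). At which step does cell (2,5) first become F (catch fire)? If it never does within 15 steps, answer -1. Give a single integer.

Step 1: cell (2,5)='F' (+4 fires, +2 burnt)
  -> target ignites at step 1
Step 2: cell (2,5)='.' (+4 fires, +4 burnt)
Step 3: cell (2,5)='.' (+3 fires, +4 burnt)
Step 4: cell (2,5)='.' (+4 fires, +3 burnt)
Step 5: cell (2,5)='.' (+4 fires, +4 burnt)
Step 6: cell (2,5)='.' (+4 fires, +4 burnt)
Step 7: cell (2,5)='.' (+1 fires, +4 burnt)
Step 8: cell (2,5)='.' (+0 fires, +1 burnt)
  fire out at step 8

1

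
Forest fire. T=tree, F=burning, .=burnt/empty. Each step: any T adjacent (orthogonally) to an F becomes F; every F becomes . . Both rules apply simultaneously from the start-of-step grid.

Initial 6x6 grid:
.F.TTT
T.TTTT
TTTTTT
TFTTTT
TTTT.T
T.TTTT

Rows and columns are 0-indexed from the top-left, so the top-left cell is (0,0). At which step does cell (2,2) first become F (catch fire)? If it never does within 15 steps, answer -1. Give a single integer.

Step 1: cell (2,2)='T' (+4 fires, +2 burnt)
Step 2: cell (2,2)='F' (+5 fires, +4 burnt)
  -> target ignites at step 2
Step 3: cell (2,2)='.' (+7 fires, +5 burnt)
Step 4: cell (2,2)='.' (+4 fires, +7 burnt)
Step 5: cell (2,2)='.' (+5 fires, +4 burnt)
Step 6: cell (2,2)='.' (+3 fires, +5 burnt)
Step 7: cell (2,2)='.' (+1 fires, +3 burnt)
Step 8: cell (2,2)='.' (+0 fires, +1 burnt)
  fire out at step 8

2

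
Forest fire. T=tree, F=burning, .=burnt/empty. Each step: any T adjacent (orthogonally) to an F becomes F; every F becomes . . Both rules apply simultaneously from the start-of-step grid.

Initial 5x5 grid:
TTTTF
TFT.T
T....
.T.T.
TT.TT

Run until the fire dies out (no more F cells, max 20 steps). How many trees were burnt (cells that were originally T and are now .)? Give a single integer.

Step 1: +5 fires, +2 burnt (F count now 5)
Step 2: +3 fires, +5 burnt (F count now 3)
Step 3: +0 fires, +3 burnt (F count now 0)
Fire out after step 3
Initially T: 14, now '.': 19
Total burnt (originally-T cells now '.'): 8

Answer: 8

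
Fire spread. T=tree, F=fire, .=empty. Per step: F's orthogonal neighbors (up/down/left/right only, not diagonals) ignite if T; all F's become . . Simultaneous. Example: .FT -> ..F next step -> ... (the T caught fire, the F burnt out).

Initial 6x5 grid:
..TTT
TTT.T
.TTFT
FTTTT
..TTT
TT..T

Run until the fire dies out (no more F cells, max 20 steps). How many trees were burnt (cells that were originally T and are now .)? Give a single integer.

Answer: 18

Derivation:
Step 1: +4 fires, +2 burnt (F count now 4)
Step 2: +6 fires, +4 burnt (F count now 6)
Step 3: +5 fires, +6 burnt (F count now 5)
Step 4: +3 fires, +5 burnt (F count now 3)
Step 5: +0 fires, +3 burnt (F count now 0)
Fire out after step 5
Initially T: 20, now '.': 28
Total burnt (originally-T cells now '.'): 18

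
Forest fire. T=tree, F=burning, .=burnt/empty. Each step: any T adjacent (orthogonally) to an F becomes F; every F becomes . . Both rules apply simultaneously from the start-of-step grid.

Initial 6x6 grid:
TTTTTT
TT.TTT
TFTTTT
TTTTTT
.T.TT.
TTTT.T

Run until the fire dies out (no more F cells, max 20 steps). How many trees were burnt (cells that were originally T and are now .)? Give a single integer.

Step 1: +4 fires, +1 burnt (F count now 4)
Step 2: +6 fires, +4 burnt (F count now 6)
Step 3: +6 fires, +6 burnt (F count now 6)
Step 4: +7 fires, +6 burnt (F count now 7)
Step 5: +5 fires, +7 burnt (F count now 5)
Step 6: +1 fires, +5 burnt (F count now 1)
Step 7: +0 fires, +1 burnt (F count now 0)
Fire out after step 7
Initially T: 30, now '.': 35
Total burnt (originally-T cells now '.'): 29

Answer: 29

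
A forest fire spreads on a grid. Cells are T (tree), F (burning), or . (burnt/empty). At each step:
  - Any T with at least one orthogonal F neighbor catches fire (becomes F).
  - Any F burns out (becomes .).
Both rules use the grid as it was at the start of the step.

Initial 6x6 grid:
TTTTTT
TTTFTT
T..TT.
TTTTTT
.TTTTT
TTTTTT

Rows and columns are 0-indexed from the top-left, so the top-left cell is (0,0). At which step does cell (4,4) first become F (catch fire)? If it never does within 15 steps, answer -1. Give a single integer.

Step 1: cell (4,4)='T' (+4 fires, +1 burnt)
Step 2: cell (4,4)='T' (+6 fires, +4 burnt)
Step 3: cell (4,4)='T' (+6 fires, +6 burnt)
Step 4: cell (4,4)='F' (+7 fires, +6 burnt)
  -> target ignites at step 4
Step 5: cell (4,4)='.' (+5 fires, +7 burnt)
Step 6: cell (4,4)='.' (+2 fires, +5 burnt)
Step 7: cell (4,4)='.' (+1 fires, +2 burnt)
Step 8: cell (4,4)='.' (+0 fires, +1 burnt)
  fire out at step 8

4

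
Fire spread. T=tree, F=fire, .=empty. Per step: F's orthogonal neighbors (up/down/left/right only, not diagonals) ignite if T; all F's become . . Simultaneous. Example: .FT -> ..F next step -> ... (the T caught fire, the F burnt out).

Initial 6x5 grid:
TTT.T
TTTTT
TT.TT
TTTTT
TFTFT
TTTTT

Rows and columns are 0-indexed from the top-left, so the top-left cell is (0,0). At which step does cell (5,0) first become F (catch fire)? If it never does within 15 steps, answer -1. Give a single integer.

Step 1: cell (5,0)='T' (+7 fires, +2 burnt)
Step 2: cell (5,0)='F' (+8 fires, +7 burnt)
  -> target ignites at step 2
Step 3: cell (5,0)='.' (+4 fires, +8 burnt)
Step 4: cell (5,0)='.' (+4 fires, +4 burnt)
Step 5: cell (5,0)='.' (+3 fires, +4 burnt)
Step 6: cell (5,0)='.' (+0 fires, +3 burnt)
  fire out at step 6

2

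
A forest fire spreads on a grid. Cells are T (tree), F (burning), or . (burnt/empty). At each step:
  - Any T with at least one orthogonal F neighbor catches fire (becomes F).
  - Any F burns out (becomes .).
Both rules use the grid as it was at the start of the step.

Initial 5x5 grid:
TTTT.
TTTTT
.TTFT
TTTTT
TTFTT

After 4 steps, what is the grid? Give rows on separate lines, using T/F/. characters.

Step 1: 7 trees catch fire, 2 burn out
  TTTT.
  TTTFT
  .TF.F
  TTFFT
  TF.FT
Step 2: 8 trees catch fire, 7 burn out
  TTTF.
  TTF.F
  .F...
  TF..F
  F...F
Step 3: 3 trees catch fire, 8 burn out
  TTF..
  TF...
  .....
  F....
  .....
Step 4: 2 trees catch fire, 3 burn out
  TF...
  F....
  .....
  .....
  .....

TF...
F....
.....
.....
.....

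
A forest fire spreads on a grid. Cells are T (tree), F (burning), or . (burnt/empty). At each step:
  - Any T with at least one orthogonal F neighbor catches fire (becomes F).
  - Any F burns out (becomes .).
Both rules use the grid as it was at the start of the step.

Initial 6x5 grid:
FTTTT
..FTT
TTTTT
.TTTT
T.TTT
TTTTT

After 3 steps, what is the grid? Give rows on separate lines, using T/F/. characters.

Step 1: 4 trees catch fire, 2 burn out
  .FFTT
  ...FT
  TTFTT
  .TTTT
  T.TTT
  TTTTT
Step 2: 5 trees catch fire, 4 burn out
  ...FT
  ....F
  TF.FT
  .TFTT
  T.TTT
  TTTTT
Step 3: 6 trees catch fire, 5 burn out
  ....F
  .....
  F...F
  .F.FT
  T.FTT
  TTTTT

....F
.....
F...F
.F.FT
T.FTT
TTTTT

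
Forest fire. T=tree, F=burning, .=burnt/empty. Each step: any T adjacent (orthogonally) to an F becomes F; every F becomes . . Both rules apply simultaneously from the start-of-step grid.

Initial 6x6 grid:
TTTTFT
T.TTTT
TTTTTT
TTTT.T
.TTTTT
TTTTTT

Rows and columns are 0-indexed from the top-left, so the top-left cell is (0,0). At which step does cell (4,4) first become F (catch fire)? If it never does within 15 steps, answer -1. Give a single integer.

Step 1: cell (4,4)='T' (+3 fires, +1 burnt)
Step 2: cell (4,4)='T' (+4 fires, +3 burnt)
Step 3: cell (4,4)='T' (+4 fires, +4 burnt)
Step 4: cell (4,4)='T' (+4 fires, +4 burnt)
Step 5: cell (4,4)='T' (+5 fires, +4 burnt)
Step 6: cell (4,4)='F' (+6 fires, +5 burnt)
  -> target ignites at step 6
Step 7: cell (4,4)='.' (+4 fires, +6 burnt)
Step 8: cell (4,4)='.' (+1 fires, +4 burnt)
Step 9: cell (4,4)='.' (+1 fires, +1 burnt)
Step 10: cell (4,4)='.' (+0 fires, +1 burnt)
  fire out at step 10

6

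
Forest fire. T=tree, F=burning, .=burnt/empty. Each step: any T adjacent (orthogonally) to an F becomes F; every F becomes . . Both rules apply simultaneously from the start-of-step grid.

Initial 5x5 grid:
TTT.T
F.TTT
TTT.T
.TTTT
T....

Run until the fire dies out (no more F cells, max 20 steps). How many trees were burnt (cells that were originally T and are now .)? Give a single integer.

Step 1: +2 fires, +1 burnt (F count now 2)
Step 2: +2 fires, +2 burnt (F count now 2)
Step 3: +3 fires, +2 burnt (F count now 3)
Step 4: +2 fires, +3 burnt (F count now 2)
Step 5: +2 fires, +2 burnt (F count now 2)
Step 6: +2 fires, +2 burnt (F count now 2)
Step 7: +2 fires, +2 burnt (F count now 2)
Step 8: +0 fires, +2 burnt (F count now 0)
Fire out after step 8
Initially T: 16, now '.': 24
Total burnt (originally-T cells now '.'): 15

Answer: 15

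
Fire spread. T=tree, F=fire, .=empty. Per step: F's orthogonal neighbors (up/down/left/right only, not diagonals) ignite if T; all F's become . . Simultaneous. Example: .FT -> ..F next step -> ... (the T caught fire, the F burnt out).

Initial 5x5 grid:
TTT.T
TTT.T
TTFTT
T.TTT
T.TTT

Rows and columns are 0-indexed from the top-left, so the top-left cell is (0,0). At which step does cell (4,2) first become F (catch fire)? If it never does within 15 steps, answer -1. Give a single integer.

Step 1: cell (4,2)='T' (+4 fires, +1 burnt)
Step 2: cell (4,2)='F' (+6 fires, +4 burnt)
  -> target ignites at step 2
Step 3: cell (4,2)='.' (+6 fires, +6 burnt)
Step 4: cell (4,2)='.' (+4 fires, +6 burnt)
Step 5: cell (4,2)='.' (+0 fires, +4 burnt)
  fire out at step 5

2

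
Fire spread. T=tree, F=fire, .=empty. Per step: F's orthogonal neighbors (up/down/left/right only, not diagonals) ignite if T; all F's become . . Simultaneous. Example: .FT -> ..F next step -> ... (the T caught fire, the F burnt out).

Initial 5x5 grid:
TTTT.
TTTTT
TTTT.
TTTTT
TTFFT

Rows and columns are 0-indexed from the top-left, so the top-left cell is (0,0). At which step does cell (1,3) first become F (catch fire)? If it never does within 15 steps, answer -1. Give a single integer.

Step 1: cell (1,3)='T' (+4 fires, +2 burnt)
Step 2: cell (1,3)='T' (+5 fires, +4 burnt)
Step 3: cell (1,3)='F' (+4 fires, +5 burnt)
  -> target ignites at step 3
Step 4: cell (1,3)='.' (+5 fires, +4 burnt)
Step 5: cell (1,3)='.' (+2 fires, +5 burnt)
Step 6: cell (1,3)='.' (+1 fires, +2 burnt)
Step 7: cell (1,3)='.' (+0 fires, +1 burnt)
  fire out at step 7

3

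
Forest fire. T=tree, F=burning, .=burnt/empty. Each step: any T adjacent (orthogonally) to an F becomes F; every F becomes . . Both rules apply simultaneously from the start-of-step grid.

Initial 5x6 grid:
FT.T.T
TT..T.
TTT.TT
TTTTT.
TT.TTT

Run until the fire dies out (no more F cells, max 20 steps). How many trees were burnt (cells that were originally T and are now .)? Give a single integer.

Answer: 19

Derivation:
Step 1: +2 fires, +1 burnt (F count now 2)
Step 2: +2 fires, +2 burnt (F count now 2)
Step 3: +2 fires, +2 burnt (F count now 2)
Step 4: +3 fires, +2 burnt (F count now 3)
Step 5: +2 fires, +3 burnt (F count now 2)
Step 6: +1 fires, +2 burnt (F count now 1)
Step 7: +2 fires, +1 burnt (F count now 2)
Step 8: +2 fires, +2 burnt (F count now 2)
Step 9: +3 fires, +2 burnt (F count now 3)
Step 10: +0 fires, +3 burnt (F count now 0)
Fire out after step 10
Initially T: 21, now '.': 28
Total burnt (originally-T cells now '.'): 19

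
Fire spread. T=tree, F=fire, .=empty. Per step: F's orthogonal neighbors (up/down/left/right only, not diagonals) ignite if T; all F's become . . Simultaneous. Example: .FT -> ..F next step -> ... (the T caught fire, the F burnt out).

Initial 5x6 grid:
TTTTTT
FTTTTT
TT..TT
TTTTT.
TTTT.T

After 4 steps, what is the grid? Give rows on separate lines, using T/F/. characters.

Step 1: 3 trees catch fire, 1 burn out
  FTTTTT
  .FTTTT
  FT..TT
  TTTTT.
  TTTT.T
Step 2: 4 trees catch fire, 3 burn out
  .FTTTT
  ..FTTT
  .F..TT
  FTTTT.
  TTTT.T
Step 3: 4 trees catch fire, 4 burn out
  ..FTTT
  ...FTT
  ....TT
  .FTTT.
  FTTT.T
Step 4: 4 trees catch fire, 4 burn out
  ...FTT
  ....FT
  ....TT
  ..FTT.
  .FTT.T

...FTT
....FT
....TT
..FTT.
.FTT.T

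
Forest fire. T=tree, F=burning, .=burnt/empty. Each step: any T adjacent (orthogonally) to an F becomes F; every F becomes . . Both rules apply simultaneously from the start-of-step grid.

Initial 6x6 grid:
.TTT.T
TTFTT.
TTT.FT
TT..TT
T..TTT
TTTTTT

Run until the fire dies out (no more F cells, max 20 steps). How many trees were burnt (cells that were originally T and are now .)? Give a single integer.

Answer: 25

Derivation:
Step 1: +7 fires, +2 burnt (F count now 7)
Step 2: +6 fires, +7 burnt (F count now 6)
Step 3: +5 fires, +6 burnt (F count now 5)
Step 4: +3 fires, +5 burnt (F count now 3)
Step 5: +2 fires, +3 burnt (F count now 2)
Step 6: +2 fires, +2 burnt (F count now 2)
Step 7: +0 fires, +2 burnt (F count now 0)
Fire out after step 7
Initially T: 26, now '.': 35
Total burnt (originally-T cells now '.'): 25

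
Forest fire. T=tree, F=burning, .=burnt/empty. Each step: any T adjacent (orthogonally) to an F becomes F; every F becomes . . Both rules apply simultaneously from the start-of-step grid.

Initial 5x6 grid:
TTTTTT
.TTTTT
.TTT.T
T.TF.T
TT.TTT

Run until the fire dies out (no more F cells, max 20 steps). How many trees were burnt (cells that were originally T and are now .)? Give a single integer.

Answer: 20

Derivation:
Step 1: +3 fires, +1 burnt (F count now 3)
Step 2: +3 fires, +3 burnt (F count now 3)
Step 3: +5 fires, +3 burnt (F count now 5)
Step 4: +5 fires, +5 burnt (F count now 5)
Step 5: +3 fires, +5 burnt (F count now 3)
Step 6: +1 fires, +3 burnt (F count now 1)
Step 7: +0 fires, +1 burnt (F count now 0)
Fire out after step 7
Initially T: 23, now '.': 27
Total burnt (originally-T cells now '.'): 20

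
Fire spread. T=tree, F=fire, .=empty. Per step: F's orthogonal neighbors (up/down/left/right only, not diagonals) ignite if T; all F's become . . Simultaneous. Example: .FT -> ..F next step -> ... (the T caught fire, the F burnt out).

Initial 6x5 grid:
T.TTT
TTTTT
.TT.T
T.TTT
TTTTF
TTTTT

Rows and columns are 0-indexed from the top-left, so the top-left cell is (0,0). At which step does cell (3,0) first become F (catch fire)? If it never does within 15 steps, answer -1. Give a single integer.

Step 1: cell (3,0)='T' (+3 fires, +1 burnt)
Step 2: cell (3,0)='T' (+4 fires, +3 burnt)
Step 3: cell (3,0)='T' (+4 fires, +4 burnt)
Step 4: cell (3,0)='T' (+5 fires, +4 burnt)
Step 5: cell (3,0)='F' (+5 fires, +5 burnt)
  -> target ignites at step 5
Step 6: cell (3,0)='.' (+2 fires, +5 burnt)
Step 7: cell (3,0)='.' (+1 fires, +2 burnt)
Step 8: cell (3,0)='.' (+1 fires, +1 burnt)
Step 9: cell (3,0)='.' (+0 fires, +1 burnt)
  fire out at step 9

5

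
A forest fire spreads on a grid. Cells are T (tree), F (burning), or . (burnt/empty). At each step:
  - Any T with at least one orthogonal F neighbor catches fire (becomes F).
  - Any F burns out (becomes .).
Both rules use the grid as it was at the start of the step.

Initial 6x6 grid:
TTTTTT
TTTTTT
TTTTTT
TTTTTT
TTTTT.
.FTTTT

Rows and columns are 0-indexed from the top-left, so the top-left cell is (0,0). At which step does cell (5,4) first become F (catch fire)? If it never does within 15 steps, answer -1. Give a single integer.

Step 1: cell (5,4)='T' (+2 fires, +1 burnt)
Step 2: cell (5,4)='T' (+4 fires, +2 burnt)
Step 3: cell (5,4)='F' (+5 fires, +4 burnt)
  -> target ignites at step 3
Step 4: cell (5,4)='.' (+6 fires, +5 burnt)
Step 5: cell (5,4)='.' (+5 fires, +6 burnt)
Step 6: cell (5,4)='.' (+5 fires, +5 burnt)
Step 7: cell (5,4)='.' (+3 fires, +5 burnt)
Step 8: cell (5,4)='.' (+2 fires, +3 burnt)
Step 9: cell (5,4)='.' (+1 fires, +2 burnt)
Step 10: cell (5,4)='.' (+0 fires, +1 burnt)
  fire out at step 10

3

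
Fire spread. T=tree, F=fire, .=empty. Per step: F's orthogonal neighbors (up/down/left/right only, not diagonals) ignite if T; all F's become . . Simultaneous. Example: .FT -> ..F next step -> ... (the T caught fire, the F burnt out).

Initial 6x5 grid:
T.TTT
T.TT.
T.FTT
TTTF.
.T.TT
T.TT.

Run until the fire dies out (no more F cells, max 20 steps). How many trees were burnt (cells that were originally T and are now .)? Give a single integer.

Step 1: +4 fires, +2 burnt (F count now 4)
Step 2: +6 fires, +4 burnt (F count now 6)
Step 3: +4 fires, +6 burnt (F count now 4)
Step 4: +2 fires, +4 burnt (F count now 2)
Step 5: +1 fires, +2 burnt (F count now 1)
Step 6: +1 fires, +1 burnt (F count now 1)
Step 7: +0 fires, +1 burnt (F count now 0)
Fire out after step 7
Initially T: 19, now '.': 29
Total burnt (originally-T cells now '.'): 18

Answer: 18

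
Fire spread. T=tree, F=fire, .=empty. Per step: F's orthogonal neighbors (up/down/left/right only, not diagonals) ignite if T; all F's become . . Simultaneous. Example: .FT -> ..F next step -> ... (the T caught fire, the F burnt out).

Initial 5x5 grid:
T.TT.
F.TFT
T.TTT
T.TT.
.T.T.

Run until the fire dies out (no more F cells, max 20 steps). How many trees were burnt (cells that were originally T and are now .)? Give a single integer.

Step 1: +6 fires, +2 burnt (F count now 6)
Step 2: +5 fires, +6 burnt (F count now 5)
Step 3: +2 fires, +5 burnt (F count now 2)
Step 4: +0 fires, +2 burnt (F count now 0)
Fire out after step 4
Initially T: 14, now '.': 24
Total burnt (originally-T cells now '.'): 13

Answer: 13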